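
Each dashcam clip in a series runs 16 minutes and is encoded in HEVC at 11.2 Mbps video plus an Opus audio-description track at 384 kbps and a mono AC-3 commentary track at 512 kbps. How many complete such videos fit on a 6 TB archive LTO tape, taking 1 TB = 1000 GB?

16 min = 960 s
Audio total: 384 + 512 = 896 kbps = 0.896 Mbps.
Total bitrate: 12.096 Mbps.
Per item: 12.096 Mbps × 960 s = 11,612 Mb = 1,452 MB.
Capacity: 6 TB = 48,000,000 Mb; 4133.60 items → 4133 complete.

4133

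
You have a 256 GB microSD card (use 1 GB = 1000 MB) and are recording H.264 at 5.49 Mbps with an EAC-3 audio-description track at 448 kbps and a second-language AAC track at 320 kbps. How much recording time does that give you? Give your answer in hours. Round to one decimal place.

90.9 hours

Audio total: 448 + 320 = 768 kbps = 0.768 Mbps.
Total bitrate: 5.49 + 0.768 = 6.258 Mbps.
Capacity: 256 GB = 2,048,000 Mb.
Recording time: 2,048,000 / 6.258 = 327,261 s ≈ 90.9 hours.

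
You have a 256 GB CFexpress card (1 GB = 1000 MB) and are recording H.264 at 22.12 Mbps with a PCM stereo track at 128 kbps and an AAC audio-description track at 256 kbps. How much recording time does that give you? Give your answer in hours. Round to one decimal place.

Audio total: 128 + 256 = 384 kbps = 0.384 Mbps.
Total bitrate: 22.12 + 0.384 = 22.504 Mbps.
Capacity: 256 GB = 2,048,000 Mb.
Recording time: 2,048,000 / 22.504 = 91,006 s ≈ 25.3 hours.

25.3 hours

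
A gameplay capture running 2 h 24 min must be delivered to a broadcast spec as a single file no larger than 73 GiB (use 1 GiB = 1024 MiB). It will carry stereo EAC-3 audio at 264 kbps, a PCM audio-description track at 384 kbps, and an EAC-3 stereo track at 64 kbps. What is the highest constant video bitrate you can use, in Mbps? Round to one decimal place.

71.9 Mbps

Budget: 73 GiB = 627065.2 Mb.
2 h 24 min = 144 min = 8640 s
Total bitrate budget: 627065.2 Mb / 8640 s = 72.577 Mbps.
Audio total: 264 + 384 + 64 = 712 kbps = 0.712 Mbps.
Video: 72.577 − 0.712 = 71.865 Mbps.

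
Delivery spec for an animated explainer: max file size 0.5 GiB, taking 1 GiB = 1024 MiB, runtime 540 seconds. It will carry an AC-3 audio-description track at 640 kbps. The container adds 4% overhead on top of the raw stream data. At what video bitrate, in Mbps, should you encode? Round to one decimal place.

7.0 Mbps

Budget: 0.5 GiB = 4295.0 Mb.
Stream payload after overhead: 4295.0 / 1.04 = 4129.8 Mb.
Total bitrate budget: 4129.8 Mb / 540 s = 7.648 Mbps.
Audio: 640 kbps = 0.640 Mbps.
Video: 7.648 − 0.640 = 7.008 Mbps.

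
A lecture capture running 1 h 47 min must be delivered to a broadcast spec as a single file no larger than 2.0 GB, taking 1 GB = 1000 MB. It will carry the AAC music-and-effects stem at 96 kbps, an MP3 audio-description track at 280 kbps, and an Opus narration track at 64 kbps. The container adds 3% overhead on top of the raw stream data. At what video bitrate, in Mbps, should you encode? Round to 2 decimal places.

Budget: 2.0 GB = 16000.0 Mb.
Stream payload after overhead: 16000.0 / 1.03 = 15534.0 Mb.
1 h 47 min = 107 min = 6420 s
Total bitrate budget: 15534.0 Mb / 6420 s = 2.420 Mbps.
Audio total: 96 + 280 + 64 = 440 kbps = 0.440 Mbps.
Video: 2.420 − 0.440 = 1.980 Mbps.

1.98 Mbps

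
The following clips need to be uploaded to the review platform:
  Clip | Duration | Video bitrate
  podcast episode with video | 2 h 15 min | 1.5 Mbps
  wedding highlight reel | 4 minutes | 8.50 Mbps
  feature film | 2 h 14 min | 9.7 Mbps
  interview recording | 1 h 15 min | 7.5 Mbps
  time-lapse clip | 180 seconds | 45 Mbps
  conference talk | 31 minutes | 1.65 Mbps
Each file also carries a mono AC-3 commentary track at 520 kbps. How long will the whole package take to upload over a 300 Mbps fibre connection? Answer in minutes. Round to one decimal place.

8.3 minutes

Audio: 520 kbps = 0.520 Mbps.
podcast episode with video: 2.020 Mbps × 8100 s = 16362.0 Mb
wedding highlight reel: 9.020 Mbps × 240 s = 2164.8 Mb
feature film: 10.220 Mbps × 8040 s = 82168.8 Mb
interview recording: 8.020 Mbps × 4500 s = 36090.0 Mb
time-lapse clip: 45.520 Mbps × 180 s = 8193.6 Mb
conference talk: 2.170 Mbps × 1860 s = 4036.2 Mb
Total: 149015.4 Mb = 18626.9 MB.
At 300 Mbps: 149015.4 / 300 = 497 s ≈ 8.28 minutes.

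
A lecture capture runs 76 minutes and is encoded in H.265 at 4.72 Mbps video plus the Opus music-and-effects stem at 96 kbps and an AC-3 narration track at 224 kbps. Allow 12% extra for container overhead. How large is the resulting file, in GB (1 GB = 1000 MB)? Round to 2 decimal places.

76 min = 4560 s
Audio total: 96 + 224 = 320 kbps = 0.320 Mbps.
Total bitrate: 4.72 + 0.320 = 5.040 Mbps.
Stream data: 5.040 Mbps × 4560 s = 22982.4 Mb.
With 12% container overhead: ×1.12.
25,740 Mb ÷ 8 = 3,218 MB → 3.218 GB.

3.22 GB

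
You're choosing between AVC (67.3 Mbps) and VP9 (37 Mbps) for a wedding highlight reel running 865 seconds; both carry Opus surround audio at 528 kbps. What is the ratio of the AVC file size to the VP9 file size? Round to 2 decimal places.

1.81

Audio: 528 kbps = 0.528 Mbps.
AVC: 67.828 Mbps × 865 s = 58671.2 Mb = 6.830 GiB.
VP9: 37.528 Mbps × 865 s = 32461.7 Mb = 3.779 GiB.
Ratio: 6.830 / 3.779 = 1.807.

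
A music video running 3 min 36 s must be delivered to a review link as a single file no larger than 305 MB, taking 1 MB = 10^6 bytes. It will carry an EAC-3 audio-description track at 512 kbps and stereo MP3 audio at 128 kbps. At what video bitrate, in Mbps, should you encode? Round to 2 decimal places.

Budget: 305 MB = 2440.0 Mb.
3 min 36 s = 216 s
Total bitrate budget: 2440.0 Mb / 216 s = 11.296 Mbps.
Audio total: 512 + 128 = 640 kbps = 0.640 Mbps.
Video: 11.296 − 0.640 = 10.656 Mbps.

10.66 Mbps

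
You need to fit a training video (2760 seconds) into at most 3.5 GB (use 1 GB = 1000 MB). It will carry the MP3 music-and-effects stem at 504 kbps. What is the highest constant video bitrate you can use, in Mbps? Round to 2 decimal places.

9.64 Mbps

Budget: 3.5 GB = 28000.0 Mb.
Total bitrate budget: 28000.0 Mb / 2760 s = 10.145 Mbps.
Audio: 504 kbps = 0.504 Mbps.
Video: 10.145 − 0.504 = 9.641 Mbps.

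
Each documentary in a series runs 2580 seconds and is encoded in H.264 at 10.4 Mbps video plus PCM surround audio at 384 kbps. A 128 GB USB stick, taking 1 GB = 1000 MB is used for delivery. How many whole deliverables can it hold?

Audio: 384 kbps = 0.384 Mbps.
Total bitrate: 10.784 Mbps.
Per item: 10.784 Mbps × 2580 s = 27,823 Mb = 3,478 MB.
Capacity: 128 GB = 1,024,000 Mb; 36.80 items → 36 complete.

36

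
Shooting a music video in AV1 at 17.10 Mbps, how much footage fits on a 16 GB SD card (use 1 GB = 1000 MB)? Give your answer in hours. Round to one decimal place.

Capacity: 16 GB = 128,000 Mb.
Recording time: 128,000 / 17.100 = 7,485 s ≈ 2.08 hours.

2.1 hours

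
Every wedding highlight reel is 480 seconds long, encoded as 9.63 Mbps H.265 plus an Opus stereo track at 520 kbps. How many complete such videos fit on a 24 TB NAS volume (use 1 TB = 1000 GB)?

Audio: 520 kbps = 0.520 Mbps.
Total bitrate: 10.150 Mbps.
Per item: 10.150 Mbps × 480 s = 4,872 Mb = 609.0 MB.
Capacity: 24 TB = 192,000,000 Mb; 39408.87 items → 39408 complete.

39408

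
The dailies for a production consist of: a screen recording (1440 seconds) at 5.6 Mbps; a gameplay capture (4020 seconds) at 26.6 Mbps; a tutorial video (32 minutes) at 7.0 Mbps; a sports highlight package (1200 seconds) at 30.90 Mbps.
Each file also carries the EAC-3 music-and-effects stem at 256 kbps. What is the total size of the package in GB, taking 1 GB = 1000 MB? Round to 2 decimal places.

20.96 GB

Audio: 256 kbps = 0.256 Mbps.
screen recording: 5.856 Mbps × 1440 s = 8432.6 Mb
gameplay capture: 26.856 Mbps × 4020 s = 107961.1 Mb
tutorial video: 7.256 Mbps × 1920 s = 13931.5 Mb
sports highlight package: 31.156 Mbps × 1200 s = 37387.2 Mb
Total: 167712.5 Mb = 20964.1 MB.
= 20.96 GB.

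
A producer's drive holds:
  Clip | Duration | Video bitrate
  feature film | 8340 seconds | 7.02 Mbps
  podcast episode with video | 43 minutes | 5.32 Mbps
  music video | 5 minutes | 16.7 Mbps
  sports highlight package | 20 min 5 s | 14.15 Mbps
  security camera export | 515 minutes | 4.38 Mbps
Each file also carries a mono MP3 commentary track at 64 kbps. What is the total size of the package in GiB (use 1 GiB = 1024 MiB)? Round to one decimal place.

Audio: 64 kbps = 0.064 Mbps.
feature film: 7.084 Mbps × 8340 s = 59080.6 Mb
podcast episode with video: 5.384 Mbps × 2580 s = 13890.7 Mb
music video: 16.764 Mbps × 300 s = 5029.2 Mb
sports highlight package: 14.214 Mbps × 1205 s = 17127.9 Mb
security camera export: 4.444 Mbps × 30900 s = 137319.6 Mb
Total: 232448.0 Mb = 29056.0 MB.
= 27.06 GiB.

27.1 GiB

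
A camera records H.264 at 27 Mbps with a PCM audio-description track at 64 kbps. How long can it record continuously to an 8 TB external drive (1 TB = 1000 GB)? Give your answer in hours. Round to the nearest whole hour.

657 hours

Audio: 64 kbps = 0.064 Mbps.
Total bitrate: 27 + 0.064 = 27.064 Mbps.
Capacity: 8 TB = 64,000,000 Mb.
Recording time: 64,000,000 / 27.064 = 2,364,765 s ≈ 657 hours.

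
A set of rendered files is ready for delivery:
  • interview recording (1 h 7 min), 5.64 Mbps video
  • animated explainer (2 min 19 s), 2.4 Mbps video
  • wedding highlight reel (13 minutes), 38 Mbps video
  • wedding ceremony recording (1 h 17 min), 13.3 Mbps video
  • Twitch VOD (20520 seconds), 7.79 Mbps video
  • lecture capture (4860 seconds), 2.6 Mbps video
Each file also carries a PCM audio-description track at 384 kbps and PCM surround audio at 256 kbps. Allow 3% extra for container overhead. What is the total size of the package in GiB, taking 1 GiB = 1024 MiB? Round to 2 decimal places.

37.04 GiB

Audio total: 384 + 256 = 640 kbps = 0.640 Mbps.
interview recording: 6.280 Mbps × 4020 s × 1.03 = 26003.0 Mb
animated explainer: 3.040 Mbps × 139 s × 1.03 = 435.2 Mb
wedding highlight reel: 38.640 Mbps × 780 s × 1.03 = 31043.4 Mb
wedding ceremony recording: 13.940 Mbps × 4620 s × 1.03 = 66334.9 Mb
Twitch VOD: 8.430 Mbps × 20520 s × 1.03 = 178173.1 Mb
lecture capture: 3.240 Mbps × 4860 s × 1.03 = 16218.8 Mb
Total: 318208.4 Mb = 39776.0 MB.
= 37.04 GiB.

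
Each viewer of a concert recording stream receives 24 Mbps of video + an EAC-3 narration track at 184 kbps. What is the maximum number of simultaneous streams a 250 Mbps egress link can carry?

10

Audio: 184 kbps = 0.184 Mbps.
Per-viewer media rate: 24.184 Mbps.
250 Mbps = 250.0 Mbps; 250.0 / 24.184 = 10.34 → 10 viewers.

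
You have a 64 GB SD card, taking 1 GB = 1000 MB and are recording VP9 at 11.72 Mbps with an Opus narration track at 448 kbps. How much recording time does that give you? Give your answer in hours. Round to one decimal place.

Audio: 448 kbps = 0.448 Mbps.
Total bitrate: 11.72 + 0.448 = 12.168 Mbps.
Capacity: 64 GB = 512,000 Mb.
Recording time: 512,000 / 12.168 = 42,078 s ≈ 11.7 hours.

11.7 hours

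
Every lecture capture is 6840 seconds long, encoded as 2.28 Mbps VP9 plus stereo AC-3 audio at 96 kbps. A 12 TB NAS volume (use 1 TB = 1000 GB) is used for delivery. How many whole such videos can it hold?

Audio: 96 kbps = 0.096 Mbps.
Total bitrate: 2.376 Mbps.
Per item: 2.376 Mbps × 6840 s = 16,252 Mb = 2,031 MB.
Capacity: 12 TB = 96,000,000 Mb; 5907.02 items → 5907 complete.

5907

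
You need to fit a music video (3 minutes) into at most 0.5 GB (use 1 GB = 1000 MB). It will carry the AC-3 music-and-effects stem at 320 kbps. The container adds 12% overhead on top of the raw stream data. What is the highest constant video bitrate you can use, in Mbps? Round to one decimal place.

Budget: 0.5 GB = 4000.0 Mb.
Stream payload after overhead: 4000.0 / 1.12 = 3571.4 Mb.
3 min = 180 s
Total bitrate budget: 3571.4 Mb / 180 s = 19.841 Mbps.
Audio: 320 kbps = 0.320 Mbps.
Video: 19.841 − 0.320 = 19.521 Mbps.

19.5 Mbps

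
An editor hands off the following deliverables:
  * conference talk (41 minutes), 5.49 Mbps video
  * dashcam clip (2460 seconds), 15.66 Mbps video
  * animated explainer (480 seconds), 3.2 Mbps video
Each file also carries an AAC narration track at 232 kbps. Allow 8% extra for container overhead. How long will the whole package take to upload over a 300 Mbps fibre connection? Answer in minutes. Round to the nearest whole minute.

Audio: 232 kbps = 0.232 Mbps.
conference talk: 5.722 Mbps × 2460 s × 1.08 = 15202.2 Mb
dashcam clip: 15.892 Mbps × 2460 s × 1.08 = 42221.9 Mb
animated explainer: 3.432 Mbps × 480 s × 1.08 = 1779.1 Mb
Total: 59203.2 Mb = 7400.4 MB.
At 300 Mbps: 59203.2 / 300 = 197 s ≈ 3.29 minutes.

3 minutes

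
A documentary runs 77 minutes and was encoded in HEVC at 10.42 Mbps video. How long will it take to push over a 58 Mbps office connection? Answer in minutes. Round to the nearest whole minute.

77 min = 4620 s
File: 10.420 Mbps × 4620 s = 48140.4 Mb.
At 58 Mbps: 48140.4 / 58 = 830.0 s ≈ 13.8 minutes.

14 minutes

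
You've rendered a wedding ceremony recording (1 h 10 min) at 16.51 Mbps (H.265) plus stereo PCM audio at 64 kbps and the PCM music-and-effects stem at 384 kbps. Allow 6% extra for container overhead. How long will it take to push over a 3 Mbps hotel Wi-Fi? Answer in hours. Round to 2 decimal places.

1 h 10 min = 70 min = 4200 s
Audio total: 64 + 384 = 448 kbps = 0.448 Mbps.
Total bitrate: 16.958 Mbps.
File: 16.958 Mbps × 4200 s = 71223.6 Mb.
With 6% container overhead: ×1.06. → 75497.0 Mb.
At 3 Mbps: 75497.0 / 3 = 25165.7 s ≈ 6.99 hours.

6.99 hours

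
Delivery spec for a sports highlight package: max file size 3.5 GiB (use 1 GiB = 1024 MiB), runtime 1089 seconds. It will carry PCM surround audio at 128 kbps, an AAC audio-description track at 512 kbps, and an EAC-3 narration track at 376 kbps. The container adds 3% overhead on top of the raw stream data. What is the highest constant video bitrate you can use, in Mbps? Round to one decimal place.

Budget: 3.5 GiB = 30064.8 Mb.
Stream payload after overhead: 30064.8 / 1.03 = 29189.1 Mb.
Total bitrate budget: 29189.1 Mb / 1089 s = 26.804 Mbps.
Audio total: 128 + 512 + 376 = 1016 kbps = 1.016 Mbps.
Video: 26.804 − 1.016 = 25.788 Mbps.

25.8 Mbps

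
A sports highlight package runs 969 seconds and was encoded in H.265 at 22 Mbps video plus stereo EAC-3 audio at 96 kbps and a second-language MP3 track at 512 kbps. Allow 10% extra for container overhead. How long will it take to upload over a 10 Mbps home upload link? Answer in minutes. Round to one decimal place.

Audio total: 96 + 512 = 608 kbps = 0.608 Mbps.
Total bitrate: 22.608 Mbps.
File: 22.608 Mbps × 969 s = 21907.2 Mb.
With 10% container overhead: ×1.10. → 24097.9 Mb.
At 10 Mbps: 24097.9 / 10 = 2409.8 s ≈ 40.2 minutes.

40.2 minutes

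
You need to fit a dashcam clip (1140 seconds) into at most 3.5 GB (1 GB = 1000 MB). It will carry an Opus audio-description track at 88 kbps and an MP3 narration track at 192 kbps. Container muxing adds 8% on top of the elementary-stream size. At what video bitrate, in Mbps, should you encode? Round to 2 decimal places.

22.46 Mbps

Budget: 3.5 GB = 28000.0 Mb.
Stream payload after overhead: 28000.0 / 1.08 = 25925.9 Mb.
Total bitrate budget: 25925.9 Mb / 1140 s = 22.742 Mbps.
Audio total: 88 + 192 = 280 kbps = 0.280 Mbps.
Video: 22.742 − 0.280 = 22.462 Mbps.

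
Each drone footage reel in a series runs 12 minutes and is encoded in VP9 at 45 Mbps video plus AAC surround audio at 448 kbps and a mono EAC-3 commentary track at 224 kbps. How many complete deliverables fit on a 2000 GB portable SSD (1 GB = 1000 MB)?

12 min = 720 s
Audio total: 448 + 224 = 672 kbps = 0.672 Mbps.
Total bitrate: 45.672 Mbps.
Per item: 45.672 Mbps × 720 s = 32,884 Mb = 4,110 MB.
Capacity: 2000 GB = 16,000,000 Mb; 486.56 items → 486 complete.

486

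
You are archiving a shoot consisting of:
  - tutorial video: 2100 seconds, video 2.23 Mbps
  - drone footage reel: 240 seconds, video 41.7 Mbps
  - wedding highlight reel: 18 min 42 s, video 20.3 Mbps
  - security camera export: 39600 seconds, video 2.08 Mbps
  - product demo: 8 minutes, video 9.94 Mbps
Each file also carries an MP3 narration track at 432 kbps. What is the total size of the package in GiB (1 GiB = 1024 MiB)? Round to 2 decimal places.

Audio: 432 kbps = 0.432 Mbps.
tutorial video: 2.662 Mbps × 2100 s = 5590.2 Mb
drone footage reel: 42.132 Mbps × 240 s = 10111.7 Mb
wedding highlight reel: 20.732 Mbps × 1122 s = 23261.3 Mb
security camera export: 2.512 Mbps × 39600 s = 99475.2 Mb
product demo: 10.372 Mbps × 480 s = 4978.6 Mb
Total: 143416.9 Mb = 17927.1 MB.
= 16.70 GiB.

16.70 GiB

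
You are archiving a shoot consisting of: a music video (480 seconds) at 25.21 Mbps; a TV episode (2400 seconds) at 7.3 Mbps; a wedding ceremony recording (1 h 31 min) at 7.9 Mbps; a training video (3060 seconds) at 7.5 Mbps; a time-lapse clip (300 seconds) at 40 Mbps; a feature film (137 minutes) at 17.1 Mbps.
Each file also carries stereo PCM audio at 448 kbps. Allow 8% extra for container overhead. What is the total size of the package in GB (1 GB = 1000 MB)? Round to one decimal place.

34.7 GB

Audio: 448 kbps = 0.448 Mbps.
music video: 25.658 Mbps × 480 s × 1.08 = 13301.1 Mb
TV episode: 7.748 Mbps × 2400 s × 1.08 = 20082.8 Mb
wedding ceremony recording: 8.348 Mbps × 5460 s × 1.08 = 49226.5 Mb
training video: 7.948 Mbps × 3060 s × 1.08 = 26266.6 Mb
time-lapse clip: 40.448 Mbps × 300 s × 1.08 = 13105.2 Mb
feature film: 17.548 Mbps × 8220 s × 1.08 = 155784.1 Mb
Total: 277766.2 Mb = 34720.8 MB.
= 34.72 GB.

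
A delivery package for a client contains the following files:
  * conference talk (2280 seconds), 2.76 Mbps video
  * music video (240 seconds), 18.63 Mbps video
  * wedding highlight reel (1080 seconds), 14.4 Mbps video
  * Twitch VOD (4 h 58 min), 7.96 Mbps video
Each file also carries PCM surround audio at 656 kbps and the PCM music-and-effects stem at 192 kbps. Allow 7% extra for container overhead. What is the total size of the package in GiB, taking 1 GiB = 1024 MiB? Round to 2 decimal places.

23.28 GiB

Audio total: 656 + 192 = 848 kbps = 0.848 Mbps.
conference talk: 3.608 Mbps × 2280 s × 1.07 = 8802.1 Mb
music video: 19.478 Mbps × 240 s × 1.07 = 5002.0 Mb
wedding highlight reel: 15.248 Mbps × 1080 s × 1.07 = 17620.6 Mb
Twitch VOD: 8.808 Mbps × 17880 s × 1.07 = 168511.1 Mb
Total: 199935.7 Mb = 24992.0 MB.
= 23.28 GiB.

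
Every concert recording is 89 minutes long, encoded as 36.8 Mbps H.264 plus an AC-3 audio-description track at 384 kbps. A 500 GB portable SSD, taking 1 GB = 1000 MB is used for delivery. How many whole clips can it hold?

20

89 min = 5340 s
Audio: 384 kbps = 0.384 Mbps.
Total bitrate: 37.184 Mbps.
Per item: 37.184 Mbps × 5340 s = 198,563 Mb = 24,820 MB.
Capacity: 500 GB = 4,000,000 Mb; 20.14 items → 20 complete.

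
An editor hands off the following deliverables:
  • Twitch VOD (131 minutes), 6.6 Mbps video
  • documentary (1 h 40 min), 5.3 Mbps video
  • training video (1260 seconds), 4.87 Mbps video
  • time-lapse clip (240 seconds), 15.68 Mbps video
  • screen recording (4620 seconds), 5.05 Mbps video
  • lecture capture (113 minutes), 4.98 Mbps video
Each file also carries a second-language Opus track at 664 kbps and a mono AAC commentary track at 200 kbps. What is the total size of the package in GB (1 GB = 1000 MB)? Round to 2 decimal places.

21.72 GB

Audio total: 664 + 200 = 864 kbps = 0.864 Mbps.
Twitch VOD: 7.464 Mbps × 7860 s = 58667.0 Mb
documentary: 6.164 Mbps × 6000 s = 36984.0 Mb
training video: 5.734 Mbps × 1260 s = 7224.8 Mb
time-lapse clip: 16.544 Mbps × 240 s = 3970.6 Mb
screen recording: 5.914 Mbps × 4620 s = 27322.7 Mb
lecture capture: 5.844 Mbps × 6780 s = 39622.3 Mb
Total: 173791.4 Mb = 21723.9 MB.
= 21.72 GB.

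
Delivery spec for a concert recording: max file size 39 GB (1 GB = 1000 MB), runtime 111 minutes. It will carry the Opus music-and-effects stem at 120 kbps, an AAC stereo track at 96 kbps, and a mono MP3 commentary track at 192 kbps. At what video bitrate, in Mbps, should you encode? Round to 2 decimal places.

46.44 Mbps

Budget: 39 GB = 312000.0 Mb.
111 min = 6660 s
Total bitrate budget: 312000.0 Mb / 6660 s = 46.847 Mbps.
Audio total: 120 + 96 + 192 = 408 kbps = 0.408 Mbps.
Video: 46.847 − 0.408 = 46.439 Mbps.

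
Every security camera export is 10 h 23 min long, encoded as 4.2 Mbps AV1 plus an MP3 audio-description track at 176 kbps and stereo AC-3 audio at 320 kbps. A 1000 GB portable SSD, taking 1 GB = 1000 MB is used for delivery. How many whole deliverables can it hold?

45

10 h 23 min = 623 min = 37380 s
Audio total: 176 + 320 = 496 kbps = 0.496 Mbps.
Total bitrate: 4.696 Mbps.
Per item: 4.696 Mbps × 37380 s = 175,536 Mb = 21,942 MB.
Capacity: 1000 GB = 8,000,000 Mb; 45.57 items → 45 complete.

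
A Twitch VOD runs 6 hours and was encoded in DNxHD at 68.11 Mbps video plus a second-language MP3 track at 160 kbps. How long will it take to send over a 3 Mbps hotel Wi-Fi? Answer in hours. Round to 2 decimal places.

136.54 hours

6 h = 21600 s
Audio: 160 kbps = 0.160 Mbps.
Total bitrate: 68.270 Mbps.
File: 68.270 Mbps × 21600 s = 1474632.0 Mb.
At 3 Mbps: 1474632.0 / 3 = 491544.0 s ≈ 137 hours.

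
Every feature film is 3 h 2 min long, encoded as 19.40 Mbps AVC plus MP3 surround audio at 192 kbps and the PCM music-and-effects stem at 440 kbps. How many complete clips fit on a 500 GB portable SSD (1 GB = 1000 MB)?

3 h 2 min = 182 min = 10920 s
Audio total: 192 + 440 = 632 kbps = 0.632 Mbps.
Total bitrate: 20.032 Mbps.
Per item: 20.032 Mbps × 10920 s = 218,749 Mb = 27,344 MB.
Capacity: 500 GB = 4,000,000 Mb; 18.29 items → 18 complete.

18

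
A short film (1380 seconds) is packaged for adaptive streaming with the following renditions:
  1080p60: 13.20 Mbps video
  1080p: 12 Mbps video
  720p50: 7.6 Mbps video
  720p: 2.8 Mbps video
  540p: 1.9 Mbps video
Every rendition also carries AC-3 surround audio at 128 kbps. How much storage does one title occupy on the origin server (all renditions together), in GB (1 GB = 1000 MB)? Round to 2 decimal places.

Audio: 128 kbps = 0.128 Mbps.
Sum of rendition bitrates: (13.20+0.128) + (12+0.128) + (7.6+0.128) + (2.8+0.128) + (1.9+0.128) = 38.140 Mbps.
× 1380 s = 52,633 Mb = 6,579 MB = 6.579 GB.

6.58 GB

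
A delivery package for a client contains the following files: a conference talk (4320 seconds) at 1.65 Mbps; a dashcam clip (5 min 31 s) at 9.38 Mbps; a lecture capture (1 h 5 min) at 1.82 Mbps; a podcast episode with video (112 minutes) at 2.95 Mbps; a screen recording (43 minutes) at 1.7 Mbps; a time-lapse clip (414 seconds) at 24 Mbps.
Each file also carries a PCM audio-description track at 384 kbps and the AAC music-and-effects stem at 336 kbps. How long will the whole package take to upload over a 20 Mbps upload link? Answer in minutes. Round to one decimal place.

Audio total: 384 + 336 = 720 kbps = 0.720 Mbps.
conference talk: 2.370 Mbps × 4320 s = 10238.4 Mb
dashcam clip: 10.100 Mbps × 331 s = 3343.1 Mb
lecture capture: 2.540 Mbps × 3900 s = 9906.0 Mb
podcast episode with video: 3.670 Mbps × 6720 s = 24662.4 Mb
screen recording: 2.420 Mbps × 2580 s = 6243.6 Mb
time-lapse clip: 24.720 Mbps × 414 s = 10234.1 Mb
Total: 64627.6 Mb = 8078.4 MB.
At 20 Mbps: 64627.6 / 20 = 3231 s ≈ 53.9 minutes.

53.9 minutes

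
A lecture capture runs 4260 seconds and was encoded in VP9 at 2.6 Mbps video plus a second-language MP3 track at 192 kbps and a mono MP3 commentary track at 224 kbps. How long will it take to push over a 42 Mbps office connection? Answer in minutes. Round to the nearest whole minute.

Audio total: 192 + 224 = 416 kbps = 0.416 Mbps.
Total bitrate: 3.016 Mbps.
File: 3.016 Mbps × 4260 s = 12848.2 Mb.
At 42 Mbps: 12848.2 / 42 = 305.9 s ≈ 5.1 minutes.

5 minutes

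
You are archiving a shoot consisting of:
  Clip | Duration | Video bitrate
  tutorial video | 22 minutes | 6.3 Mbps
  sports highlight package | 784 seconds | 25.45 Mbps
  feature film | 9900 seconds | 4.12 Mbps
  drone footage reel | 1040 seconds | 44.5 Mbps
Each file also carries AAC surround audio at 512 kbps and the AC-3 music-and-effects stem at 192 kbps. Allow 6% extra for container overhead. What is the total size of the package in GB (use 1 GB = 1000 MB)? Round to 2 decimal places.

Audio total: 512 + 192 = 704 kbps = 0.704 Mbps.
tutorial video: 7.004 Mbps × 1320 s × 1.06 = 9800.0 Mb
sports highlight package: 26.154 Mbps × 784 s × 1.06 = 21735.0 Mb
feature film: 4.824 Mbps × 9900 s × 1.06 = 50623.1 Mb
drone footage reel: 45.204 Mbps × 1040 s × 1.06 = 49832.9 Mb
Total: 131991.0 Mb = 16498.9 MB.
= 16.50 GB.

16.50 GB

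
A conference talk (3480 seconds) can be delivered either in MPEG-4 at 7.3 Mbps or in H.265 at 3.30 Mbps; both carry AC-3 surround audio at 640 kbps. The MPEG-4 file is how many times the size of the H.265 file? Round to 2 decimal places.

2.02

Audio: 640 kbps = 0.640 Mbps.
MPEG-4: 7.940 Mbps × 3480 s = 27631.2 Mb = 3.454 GB.
H.265: 3.940 Mbps × 3480 s = 13711.2 Mb = 1.714 GB.
Ratio: 3.454 / 1.714 = 2.015.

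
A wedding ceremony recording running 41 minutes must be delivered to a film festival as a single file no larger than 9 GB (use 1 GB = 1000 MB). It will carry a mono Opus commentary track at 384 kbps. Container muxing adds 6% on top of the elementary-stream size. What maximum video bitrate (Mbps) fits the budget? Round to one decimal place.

27.2 Mbps

Budget: 9 GB = 72000.0 Mb.
Stream payload after overhead: 72000.0 / 1.06 = 67924.5 Mb.
41 min = 2460 s
Total bitrate budget: 67924.5 Mb / 2460 s = 27.612 Mbps.
Audio: 384 kbps = 0.384 Mbps.
Video: 27.612 − 0.384 = 27.228 Mbps.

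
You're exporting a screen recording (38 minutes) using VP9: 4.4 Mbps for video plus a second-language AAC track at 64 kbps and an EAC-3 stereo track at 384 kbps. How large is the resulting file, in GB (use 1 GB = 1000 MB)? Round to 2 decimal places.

1.38 GB

38 min = 2280 s
Audio total: 64 + 384 = 448 kbps = 0.448 Mbps.
Total bitrate: 4.4 + 0.448 = 4.848 Mbps.
Stream data: 4.848 Mbps × 2280 s = 11053.4 Mb.
11,053 Mb ÷ 8 = 1,382 MB → 1.382 GB.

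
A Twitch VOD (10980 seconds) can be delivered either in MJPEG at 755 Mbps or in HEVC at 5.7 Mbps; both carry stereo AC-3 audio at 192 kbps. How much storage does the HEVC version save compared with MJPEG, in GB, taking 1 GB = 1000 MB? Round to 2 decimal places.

1028.41 GB

Audio: 192 kbps = 0.192 Mbps.
MJPEG: 755.192 Mbps × 10980 s = 8292008.2 Mb = 1036.501 GB.
HEVC: 5.892 Mbps × 10980 s = 64694.2 Mb = 8.087 GB.
Saving: 1036.501 − 8.087 = 1028.414 GB.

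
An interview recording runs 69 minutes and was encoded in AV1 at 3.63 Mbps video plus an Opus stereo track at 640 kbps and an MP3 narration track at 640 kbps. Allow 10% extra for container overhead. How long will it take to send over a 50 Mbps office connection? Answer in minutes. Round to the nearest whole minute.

7 minutes

69 min = 4140 s
Audio total: 640 + 640 = 1280 kbps = 1.280 Mbps.
Total bitrate: 4.910 Mbps.
File: 4.910 Mbps × 4140 s = 20327.4 Mb.
With 10% container overhead: ×1.10. → 22360.1 Mb.
At 50 Mbps: 22360.1 / 50 = 447.2 s ≈ 7.45 minutes.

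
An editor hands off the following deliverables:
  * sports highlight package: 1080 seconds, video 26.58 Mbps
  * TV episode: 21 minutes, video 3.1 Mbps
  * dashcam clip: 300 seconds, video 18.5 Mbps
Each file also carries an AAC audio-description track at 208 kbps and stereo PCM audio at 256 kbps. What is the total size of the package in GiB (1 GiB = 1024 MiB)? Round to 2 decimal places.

4.59 GiB

Audio total: 208 + 256 = 464 kbps = 0.464 Mbps.
sports highlight package: 27.044 Mbps × 1080 s = 29207.5 Mb
TV episode: 3.564 Mbps × 1260 s = 4490.6 Mb
dashcam clip: 18.964 Mbps × 300 s = 5689.2 Mb
Total: 39387.4 Mb = 4923.4 MB.
= 4.585 GiB.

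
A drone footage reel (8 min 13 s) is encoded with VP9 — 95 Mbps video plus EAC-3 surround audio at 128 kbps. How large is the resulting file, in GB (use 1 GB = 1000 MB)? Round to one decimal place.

8 min 13 s = 493 s
Audio: 128 kbps = 0.128 Mbps.
Total bitrate: 95 + 0.128 = 95.128 Mbps.
Stream data: 95.128 Mbps × 493 s = 46898.1 Mb.
46,898 Mb ÷ 8 = 5,862 MB → 5.862 GB.

5.9 GB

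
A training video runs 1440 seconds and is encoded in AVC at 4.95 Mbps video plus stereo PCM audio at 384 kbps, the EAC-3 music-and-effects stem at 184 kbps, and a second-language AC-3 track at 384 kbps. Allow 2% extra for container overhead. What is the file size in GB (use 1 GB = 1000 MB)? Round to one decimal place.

Audio total: 384 + 184 + 384 = 952 kbps = 0.952 Mbps.
Total bitrate: 4.95 + 0.952 = 5.902 Mbps.
Stream data: 5.902 Mbps × 1440 s = 8498.9 Mb.
With 2% container overhead: ×1.02.
8,669 Mb ÷ 8 = 1,084 MB → 1.084 GB.

1.1 GB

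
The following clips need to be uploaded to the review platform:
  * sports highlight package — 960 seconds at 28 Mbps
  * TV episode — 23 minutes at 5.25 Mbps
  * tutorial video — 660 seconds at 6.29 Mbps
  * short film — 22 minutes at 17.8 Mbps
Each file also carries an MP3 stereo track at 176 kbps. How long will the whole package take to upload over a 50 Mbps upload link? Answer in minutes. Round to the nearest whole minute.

21 minutes

Audio: 176 kbps = 0.176 Mbps.
sports highlight package: 28.176 Mbps × 960 s = 27049.0 Mb
TV episode: 5.426 Mbps × 1380 s = 7487.9 Mb
tutorial video: 6.466 Mbps × 660 s = 4267.6 Mb
short film: 17.976 Mbps × 1320 s = 23728.3 Mb
Total: 62532.7 Mb = 7816.6 MB.
At 50 Mbps: 62532.7 / 50 = 1251 s ≈ 20.8 minutes.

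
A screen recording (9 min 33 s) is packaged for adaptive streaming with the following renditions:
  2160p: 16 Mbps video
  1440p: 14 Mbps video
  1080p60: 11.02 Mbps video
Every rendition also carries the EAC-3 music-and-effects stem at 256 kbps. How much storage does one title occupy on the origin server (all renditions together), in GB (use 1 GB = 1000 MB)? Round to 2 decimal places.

9 min 33 s = 573 s
Audio: 256 kbps = 0.256 Mbps.
Sum of rendition bitrates: (16+0.256) + (14+0.256) + (11.02+0.256) = 41.788 Mbps.
× 573 s = 23,945 Mb = 2,993 MB = 2.993 GB.

2.99 GB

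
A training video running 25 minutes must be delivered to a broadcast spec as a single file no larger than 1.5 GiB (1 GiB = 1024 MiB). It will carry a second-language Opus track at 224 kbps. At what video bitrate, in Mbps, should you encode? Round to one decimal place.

8.4 Mbps

Budget: 1.5 GiB = 12884.9 Mb.
25 min = 1500 s
Total bitrate budget: 12884.9 Mb / 1500 s = 8.590 Mbps.
Audio: 224 kbps = 0.224 Mbps.
Video: 8.590 − 0.224 = 8.366 Mbps.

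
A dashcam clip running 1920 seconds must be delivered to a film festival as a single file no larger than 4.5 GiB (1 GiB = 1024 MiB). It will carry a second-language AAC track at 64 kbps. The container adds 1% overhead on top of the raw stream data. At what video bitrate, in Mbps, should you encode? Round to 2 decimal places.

19.87 Mbps

Budget: 4.5 GiB = 38654.7 Mb.
Stream payload after overhead: 38654.7 / 1.01 = 38272.0 Mb.
Total bitrate budget: 38272.0 Mb / 1920 s = 19.933 Mbps.
Audio: 64 kbps = 0.064 Mbps.
Video: 19.933 − 0.064 = 19.869 Mbps.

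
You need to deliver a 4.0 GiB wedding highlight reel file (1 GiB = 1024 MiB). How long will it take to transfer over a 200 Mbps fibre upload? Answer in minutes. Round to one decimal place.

2.9 minutes

File: 4.0 GiB = 34359.7 Mb.
At 200 Mbps: 34359.7 / 200 = 171.8 s ≈ 2.86 minutes.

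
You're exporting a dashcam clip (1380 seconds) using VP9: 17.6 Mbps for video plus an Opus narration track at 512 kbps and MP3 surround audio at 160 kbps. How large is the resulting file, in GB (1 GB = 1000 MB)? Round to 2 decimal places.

3.15 GB

Audio total: 512 + 160 = 672 kbps = 0.672 Mbps.
Total bitrate: 17.6 + 0.672 = 18.272 Mbps.
Stream data: 18.272 Mbps × 1380 s = 25215.4 Mb.
25,215 Mb ÷ 8 = 3,152 MB → 3.152 GB.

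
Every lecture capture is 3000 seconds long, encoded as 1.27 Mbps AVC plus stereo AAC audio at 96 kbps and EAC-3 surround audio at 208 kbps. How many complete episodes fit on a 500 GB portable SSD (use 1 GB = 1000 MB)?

Audio total: 96 + 208 = 304 kbps = 0.304 Mbps.
Total bitrate: 1.574 Mbps.
Per item: 1.574 Mbps × 3000 s = 4,722 Mb = 590.2 MB.
Capacity: 500 GB = 4,000,000 Mb; 847.10 items → 847 complete.

847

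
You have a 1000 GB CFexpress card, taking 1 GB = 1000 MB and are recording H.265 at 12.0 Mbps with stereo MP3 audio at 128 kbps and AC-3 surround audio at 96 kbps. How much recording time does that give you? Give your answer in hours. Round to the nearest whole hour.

182 hours

Audio total: 128 + 96 = 224 kbps = 0.224 Mbps.
Total bitrate: 12.0 + 0.224 = 12.224 Mbps.
Capacity: 1000 GB = 8,000,000 Mb.
Recording time: 8,000,000 / 12.224 = 654,450 s ≈ 182 hours.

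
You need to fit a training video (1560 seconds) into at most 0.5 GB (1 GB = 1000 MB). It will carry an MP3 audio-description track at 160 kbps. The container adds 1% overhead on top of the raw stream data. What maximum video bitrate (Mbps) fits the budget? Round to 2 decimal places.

2.38 Mbps

Budget: 0.5 GB = 4000.0 Mb.
Stream payload after overhead: 4000.0 / 1.01 = 3960.4 Mb.
Total bitrate budget: 3960.4 Mb / 1560 s = 2.539 Mbps.
Audio: 160 kbps = 0.160 Mbps.
Video: 2.539 − 0.160 = 2.379 Mbps.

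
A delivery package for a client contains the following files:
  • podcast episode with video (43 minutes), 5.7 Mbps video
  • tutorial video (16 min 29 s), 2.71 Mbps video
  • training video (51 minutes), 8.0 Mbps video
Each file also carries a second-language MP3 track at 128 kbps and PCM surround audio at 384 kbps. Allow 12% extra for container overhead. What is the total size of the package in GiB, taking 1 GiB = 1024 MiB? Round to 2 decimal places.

5.90 GiB

Audio total: 128 + 384 = 512 kbps = 0.512 Mbps.
podcast episode with video: 6.212 Mbps × 2580 s × 1.12 = 17950.2 Mb
tutorial video: 3.222 Mbps × 989 s × 1.12 = 3568.9 Mb
training video: 8.512 Mbps × 3060 s × 1.12 = 29172.3 Mb
Total: 50691.5 Mb = 6336.4 MB.
= 5.901 GiB.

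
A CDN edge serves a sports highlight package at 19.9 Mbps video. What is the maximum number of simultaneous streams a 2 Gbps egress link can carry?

2 Gbps = 2,000 Mbps; 2,000 / 19.900 = 100.50 → 100 viewers.

100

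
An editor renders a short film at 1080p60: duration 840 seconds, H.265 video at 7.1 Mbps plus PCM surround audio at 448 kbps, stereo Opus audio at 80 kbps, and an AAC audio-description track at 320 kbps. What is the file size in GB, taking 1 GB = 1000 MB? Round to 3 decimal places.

0.835 GB

Audio total: 448 + 80 + 320 = 848 kbps = 0.848 Mbps.
Total bitrate: 7.1 + 0.848 = 7.948 Mbps.
Stream data: 7.948 Mbps × 840 s = 6676.3 Mb.
6,676 Mb ÷ 8 = 834.5 MB → 0.8345 GB.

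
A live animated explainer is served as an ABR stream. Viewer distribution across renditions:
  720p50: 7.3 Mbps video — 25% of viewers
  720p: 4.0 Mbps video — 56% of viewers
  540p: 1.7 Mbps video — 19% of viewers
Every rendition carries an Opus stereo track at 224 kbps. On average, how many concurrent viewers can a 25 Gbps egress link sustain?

5420

Audio: 224 kbps = 0.224 Mbps.
Average per-viewer bitrate: 0.25×7.524 + 0.56×4.224 + 0.19×1.924 = 4.612 Mbps.
25 Gbps = 25,000 Mbps; 25,000 / 4.612 = 5420.64 → 5420.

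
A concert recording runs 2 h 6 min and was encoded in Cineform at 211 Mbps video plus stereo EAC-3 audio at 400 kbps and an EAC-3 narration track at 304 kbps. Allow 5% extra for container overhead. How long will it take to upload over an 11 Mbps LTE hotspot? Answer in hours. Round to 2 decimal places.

2 h 6 min = 126 min = 7560 s
Audio total: 400 + 304 = 704 kbps = 0.704 Mbps.
Total bitrate: 211.704 Mbps.
File: 211.704 Mbps × 7560 s = 1600482.2 Mb.
With 5% container overhead: ×1.05. → 1680506.4 Mb.
At 11 Mbps: 1680506.4 / 11 = 152773.3 s ≈ 42.4 hours.

42.44 hours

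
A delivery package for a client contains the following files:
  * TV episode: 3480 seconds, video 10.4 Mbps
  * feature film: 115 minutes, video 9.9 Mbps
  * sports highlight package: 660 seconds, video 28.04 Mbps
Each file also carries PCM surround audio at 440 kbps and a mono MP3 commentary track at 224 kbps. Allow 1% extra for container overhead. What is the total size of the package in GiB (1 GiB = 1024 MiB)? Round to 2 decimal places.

Audio total: 440 + 224 = 664 kbps = 0.664 Mbps.
TV episode: 11.064 Mbps × 3480 s × 1.01 = 38887.7 Mb
feature film: 10.564 Mbps × 6900 s × 1.01 = 73620.5 Mb
sports highlight package: 28.704 Mbps × 660 s × 1.01 = 19134.1 Mb
Total: 131642.3 Mb = 16455.3 MB.
= 15.33 GiB.

15.33 GiB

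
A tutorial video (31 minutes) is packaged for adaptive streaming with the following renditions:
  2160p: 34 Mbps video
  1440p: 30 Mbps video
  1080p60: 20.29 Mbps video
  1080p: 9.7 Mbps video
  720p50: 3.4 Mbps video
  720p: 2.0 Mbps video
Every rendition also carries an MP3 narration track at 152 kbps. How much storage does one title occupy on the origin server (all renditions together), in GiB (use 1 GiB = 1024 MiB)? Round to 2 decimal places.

31 min = 1860 s
Audio: 152 kbps = 0.152 Mbps.
Sum of rendition bitrates: (34+0.152) + (30+0.152) + (20.29+0.152) + (9.7+0.152) + (3.4+0.152) + (2.0+0.152) = 100.302 Mbps.
× 1860 s = 186,562 Mb = 23,320 MB = 21.72 GiB.

21.72 GiB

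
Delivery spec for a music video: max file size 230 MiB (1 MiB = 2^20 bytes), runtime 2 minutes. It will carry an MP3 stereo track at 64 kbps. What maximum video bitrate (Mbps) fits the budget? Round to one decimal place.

Budget: 230 MiB = 1929.4 Mb.
2 min = 120 s
Total bitrate budget: 1929.4 Mb / 120 s = 16.078 Mbps.
Audio: 64 kbps = 0.064 Mbps.
Video: 16.078 − 0.064 = 16.014 Mbps.

16.0 Mbps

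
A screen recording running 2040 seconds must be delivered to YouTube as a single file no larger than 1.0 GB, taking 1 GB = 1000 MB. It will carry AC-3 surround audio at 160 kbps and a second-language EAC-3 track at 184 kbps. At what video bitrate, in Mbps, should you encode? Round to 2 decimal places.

Budget: 1.0 GB = 8000.0 Mb.
Total bitrate budget: 8000.0 Mb / 2040 s = 3.922 Mbps.
Audio total: 160 + 184 = 344 kbps = 0.344 Mbps.
Video: 3.922 − 0.344 = 3.578 Mbps.

3.58 Mbps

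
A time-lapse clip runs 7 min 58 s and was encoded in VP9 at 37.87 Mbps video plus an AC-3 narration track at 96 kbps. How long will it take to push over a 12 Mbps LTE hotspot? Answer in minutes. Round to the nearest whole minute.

25 minutes

7 min 58 s = 478 s
Audio: 96 kbps = 0.096 Mbps.
Total bitrate: 37.966 Mbps.
File: 37.966 Mbps × 478 s = 18147.7 Mb.
At 12 Mbps: 18147.7 / 12 = 1512.3 s ≈ 25.2 minutes.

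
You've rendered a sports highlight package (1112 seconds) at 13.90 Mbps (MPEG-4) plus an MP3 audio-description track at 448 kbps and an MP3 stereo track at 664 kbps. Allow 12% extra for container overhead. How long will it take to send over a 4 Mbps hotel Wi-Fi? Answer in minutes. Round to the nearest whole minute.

Audio total: 448 + 664 = 1112 kbps = 1.112 Mbps.
Total bitrate: 15.012 Mbps.
File: 15.012 Mbps × 1112 s = 16693.3 Mb.
With 12% container overhead: ×1.12. → 18696.5 Mb.
At 4 Mbps: 18696.5 / 4 = 4674.1 s ≈ 77.9 minutes.

78 minutes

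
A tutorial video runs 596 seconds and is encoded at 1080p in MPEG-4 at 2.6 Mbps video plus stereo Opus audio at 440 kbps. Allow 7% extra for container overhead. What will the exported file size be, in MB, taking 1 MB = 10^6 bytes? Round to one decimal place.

242.3 MB

Audio: 440 kbps = 0.440 Mbps.
Total bitrate: 2.6 + 0.440 = 3.040 Mbps.
Stream data: 3.040 Mbps × 596 s = 1811.8 Mb.
With 7% container overhead: ×1.07.
1,939 Mb ÷ 8 = 242.3 MB → 242.3 MB.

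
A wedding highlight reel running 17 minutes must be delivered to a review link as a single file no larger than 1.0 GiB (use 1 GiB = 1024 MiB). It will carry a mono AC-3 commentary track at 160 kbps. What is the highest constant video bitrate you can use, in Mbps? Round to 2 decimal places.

8.26 Mbps

Budget: 1.0 GiB = 8589.9 Mb.
17 min = 1020 s
Total bitrate budget: 8589.9 Mb / 1020 s = 8.422 Mbps.
Audio: 160 kbps = 0.160 Mbps.
Video: 8.422 − 0.160 = 8.262 Mbps.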